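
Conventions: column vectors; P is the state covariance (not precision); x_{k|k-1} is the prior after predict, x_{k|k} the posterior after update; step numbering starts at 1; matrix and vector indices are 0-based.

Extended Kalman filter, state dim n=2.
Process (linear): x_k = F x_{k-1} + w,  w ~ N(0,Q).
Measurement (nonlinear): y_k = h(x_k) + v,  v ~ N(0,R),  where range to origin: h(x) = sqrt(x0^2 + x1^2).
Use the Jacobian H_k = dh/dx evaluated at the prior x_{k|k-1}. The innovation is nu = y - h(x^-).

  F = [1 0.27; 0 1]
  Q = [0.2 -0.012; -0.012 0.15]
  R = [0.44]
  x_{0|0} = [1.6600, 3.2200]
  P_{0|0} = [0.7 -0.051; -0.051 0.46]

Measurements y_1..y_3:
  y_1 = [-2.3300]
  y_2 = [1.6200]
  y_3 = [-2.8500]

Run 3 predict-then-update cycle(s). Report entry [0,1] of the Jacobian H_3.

step 1: x^-=[2.5294, 3.2200]  P^-=[0.9060 0.0612; 0.0612 0.6100]  H_jac=[0.6177 0.7864]  S=[1.2224]  K=[0.4972; 0.4233]  nu=[-6.4247]  x^+=[-0.6650, 0.5001]  P^+=[0.6038 -0.1961; -0.1961 0.3909]
step 2: x^-=[-0.5299, 0.5001]  P^-=[0.7264 -0.1026; -0.1026 0.5409]  H_jac=[-0.7273 0.6864]  S=[1.1814]  K=[-0.5067; 0.3774]  nu=[0.8913]  x^+=[-0.9816, 0.8365]  P^+=[0.4230 0.1234; 0.1234 0.3727]
step 3: x^-=[-0.7558, 0.8365]  P^-=[0.7168 0.2120; 0.2120 0.5227]  H_jac=[-0.6704 0.7420]  S=[0.8390]  K=[-0.3853; 0.2929]  nu=[-3.9774]  x^+=[0.7766, -0.3283]  P^+=[0.5923 0.3067; 0.3067 0.4507]

H_jac[0,1] = 0.7420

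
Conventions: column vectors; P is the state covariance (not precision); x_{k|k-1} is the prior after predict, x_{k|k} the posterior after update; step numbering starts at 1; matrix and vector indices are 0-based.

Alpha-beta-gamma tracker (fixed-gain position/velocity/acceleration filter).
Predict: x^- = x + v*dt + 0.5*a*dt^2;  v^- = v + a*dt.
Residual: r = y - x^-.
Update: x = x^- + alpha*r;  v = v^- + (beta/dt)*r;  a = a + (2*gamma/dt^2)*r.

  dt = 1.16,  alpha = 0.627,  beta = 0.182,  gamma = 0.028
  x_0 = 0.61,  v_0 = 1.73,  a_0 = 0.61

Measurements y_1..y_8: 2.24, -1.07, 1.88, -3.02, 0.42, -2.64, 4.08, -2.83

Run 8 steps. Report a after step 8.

a_post = -0.3027

step 1: x_pred=3.0272  r=-0.7872  x^+=2.5336  v^+=2.3141  a^+=0.5772
step 2: x_pred=5.6063  r=-6.6763  x^+=1.4203  v^+=1.9362  a^+=0.2994
step 3: x_pred=3.8677  r=-1.9877  x^+=2.6214  v^+=1.9716  a^+=0.2167
step 4: x_pred=5.0543  r=-8.0743  x^+=-0.0083  v^+=0.9561  a^+=-0.1194
step 5: x_pred=1.0205  r=-0.6005  x^+=0.6440  v^+=0.7235  a^+=-0.1444
step 6: x_pred=1.3861  r=-4.0261  x^+=-1.1383  v^+=-0.0757  a^+=-0.3119
step 7: x_pred=-1.4359  r=5.5159  x^+=2.0226  v^+=0.4279  a^+=-0.0823
step 8: x_pred=2.4636  r=-5.2936  x^+=-0.8555  v^+=-0.4981  a^+=-0.3027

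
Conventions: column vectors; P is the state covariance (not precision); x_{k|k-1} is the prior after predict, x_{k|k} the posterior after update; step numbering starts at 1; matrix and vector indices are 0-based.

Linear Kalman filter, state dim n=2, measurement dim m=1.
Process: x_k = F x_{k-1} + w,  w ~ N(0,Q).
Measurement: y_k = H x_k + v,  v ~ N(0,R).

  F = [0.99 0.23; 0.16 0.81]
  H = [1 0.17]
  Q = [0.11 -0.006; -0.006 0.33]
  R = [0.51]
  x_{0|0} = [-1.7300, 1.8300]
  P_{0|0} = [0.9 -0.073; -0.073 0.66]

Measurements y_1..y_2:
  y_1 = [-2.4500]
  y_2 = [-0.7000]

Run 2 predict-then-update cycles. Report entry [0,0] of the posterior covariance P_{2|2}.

step 1: x^-=[-1.2918, 1.2055]  P^-=[0.9938 0.1983; 0.1983 0.7671]  S=[1.5933]  K=[0.6448; 0.2063]  nu=[-1.3631]  x^+=[-2.1708, 0.9243]  P^+=[0.3312 -0.0137; -0.0137 0.6993]
step 2: x^-=[-1.9365, 0.4013]  P^-=[0.4654 0.1653; 0.1653 0.7938]  S=[1.0545]  K=[0.4680; 0.2847]  nu=[1.1683]  x^+=[-1.3898, 0.7340]  P^+=[0.2344 0.0248; 0.0248 0.7083]

P_post[0,0] = 0.2344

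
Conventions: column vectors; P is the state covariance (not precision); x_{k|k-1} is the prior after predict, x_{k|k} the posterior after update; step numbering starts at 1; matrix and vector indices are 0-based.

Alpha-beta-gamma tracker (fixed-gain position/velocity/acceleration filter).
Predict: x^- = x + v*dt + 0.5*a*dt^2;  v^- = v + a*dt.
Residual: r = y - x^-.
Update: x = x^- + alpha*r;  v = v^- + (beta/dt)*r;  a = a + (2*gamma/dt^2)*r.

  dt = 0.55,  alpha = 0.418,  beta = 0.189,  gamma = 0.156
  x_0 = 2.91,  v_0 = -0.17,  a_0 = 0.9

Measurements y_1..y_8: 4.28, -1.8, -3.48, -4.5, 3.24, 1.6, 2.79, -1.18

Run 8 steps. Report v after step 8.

step 1: x_pred=2.9526  r=1.3274  x^+=3.5075  v^+=0.7811  a^+=2.2691
step 2: x_pred=4.2803  r=-6.0803  x^+=1.7387  v^+=-0.0603  a^+=-4.0022
step 3: x_pred=1.1002  r=-4.5802  x^+=-0.8143  v^+=-3.8354  a^+=-8.7263
step 4: x_pred=-4.2436  r=-0.2564  x^+=-4.3508  v^+=-8.7230  a^+=-8.9907
step 5: x_pred=-10.5083  r=13.7483  x^+=-4.7615  v^+=-8.9434  a^+=5.1893
step 6: x_pred=-8.8955  r=10.4955  x^+=-4.5084  v^+=-2.4827  a^+=16.0144
step 7: x_pred=-3.4517  r=6.2417  x^+=-0.8426  v^+=8.4701  a^+=22.4521
step 8: x_pred=7.2118  r=-8.3918  x^+=3.7040  v^+=17.9351  a^+=13.7968

v_post = 17.9351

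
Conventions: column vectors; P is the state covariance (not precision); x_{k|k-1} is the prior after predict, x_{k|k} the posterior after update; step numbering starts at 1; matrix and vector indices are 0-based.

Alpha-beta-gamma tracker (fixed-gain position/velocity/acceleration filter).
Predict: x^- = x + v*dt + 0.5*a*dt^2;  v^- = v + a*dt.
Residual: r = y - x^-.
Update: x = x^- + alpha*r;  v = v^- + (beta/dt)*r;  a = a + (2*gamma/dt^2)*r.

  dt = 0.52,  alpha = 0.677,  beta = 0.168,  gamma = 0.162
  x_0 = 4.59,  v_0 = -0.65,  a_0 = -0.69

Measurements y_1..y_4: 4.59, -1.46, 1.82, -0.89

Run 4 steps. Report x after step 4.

x_post = -1.3380

step 1: x_pred=4.1587  r=0.4313  x^+=4.4507  v^+=-0.8695  a^+=-0.1732
step 2: x_pred=3.9752  r=-5.4352  x^+=0.2956  v^+=-2.7155  a^+=-6.6858
step 3: x_pred=-2.0204  r=3.8404  x^+=0.5795  v^+=-4.9514  a^+=-2.0841
step 4: x_pred=-2.2769  r=1.3869  x^+=-1.3380  v^+=-5.5870  a^+=-0.4222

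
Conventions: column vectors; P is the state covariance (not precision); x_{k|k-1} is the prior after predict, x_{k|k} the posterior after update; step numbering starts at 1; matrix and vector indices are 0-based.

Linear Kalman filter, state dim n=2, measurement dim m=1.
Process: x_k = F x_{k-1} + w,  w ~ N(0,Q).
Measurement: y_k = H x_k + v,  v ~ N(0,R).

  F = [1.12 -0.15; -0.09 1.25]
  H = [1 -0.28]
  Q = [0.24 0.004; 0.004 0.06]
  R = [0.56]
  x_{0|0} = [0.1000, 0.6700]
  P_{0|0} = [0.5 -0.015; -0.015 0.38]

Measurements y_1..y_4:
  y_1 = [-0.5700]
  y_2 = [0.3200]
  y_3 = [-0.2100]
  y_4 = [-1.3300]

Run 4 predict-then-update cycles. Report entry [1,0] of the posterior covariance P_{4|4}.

P_post[1,0] = 0.2446

step 1: x^-=[0.0115, 0.8285]  P^-=[0.8808 -0.1389; -0.1389 0.6612]  S=[1.5704]  K=[0.5856; -0.2063]  nu=[-0.3495]  x^+=[-0.1932, 0.9006]  P^+=[0.3422 0.0509; 0.0509 0.5943]
step 2: x^-=[-0.3515, 1.1431]  P^-=[0.6655 -0.0700; -0.0700 0.9800]  S=[1.3416]  K=[0.5107; -0.2567]  nu=[0.9915]  x^+=[0.1549, 0.8886]  P^+=[0.3156 0.1059; 0.1059 0.8916]
step 3: x^-=[0.0402, 1.0968]  P^-=[0.6204 -0.0453; -0.0453 1.4318]  S=[1.3181]  K=[0.4803; -0.3386]  nu=[0.0569]  x^+=[0.0675, 1.0775]  P^+=[0.3163 0.1690; 0.1690 1.2807]
step 4: x^-=[-0.0860, 1.3409]  P^-=[0.6088 -0.0291; -0.0291 2.0257]  S=[1.3439]  K=[0.4591; -0.4437]  nu=[-0.8686]  x^+=[-0.4847, 1.7262]  P^+=[0.3256 0.2446; 0.2446 1.7611]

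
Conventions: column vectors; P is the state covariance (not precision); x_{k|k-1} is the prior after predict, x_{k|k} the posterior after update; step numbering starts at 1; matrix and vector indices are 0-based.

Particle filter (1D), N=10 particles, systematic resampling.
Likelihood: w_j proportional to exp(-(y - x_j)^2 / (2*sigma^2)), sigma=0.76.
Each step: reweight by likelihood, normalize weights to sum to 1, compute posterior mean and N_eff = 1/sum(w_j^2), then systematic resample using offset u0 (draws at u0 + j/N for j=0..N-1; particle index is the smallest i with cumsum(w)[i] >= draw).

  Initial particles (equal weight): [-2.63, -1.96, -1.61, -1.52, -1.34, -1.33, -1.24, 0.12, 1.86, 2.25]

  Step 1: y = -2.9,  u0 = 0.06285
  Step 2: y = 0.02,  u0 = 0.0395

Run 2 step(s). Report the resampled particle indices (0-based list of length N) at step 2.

resampled_idx = [4, 6, 7, 7, 8, 8, 8, 9, 9, 9]

step 1: w=[0.4335, 0.2149, 0.1093, 0.0888, 0.0562, 0.0547, 0.0425, 0.0002, 0.0000, 0.0000]  mean=-2.0729  Neff=3.8187  idx=[0, 0, 0, 0, 1, 1, 2, 3, 4, 6]
step 2: w=[0.0030, 0.0030, 0.0030, 0.0030, 0.0442, 0.0442, 0.1320, 0.1690, 0.2655, 0.3331]  mean=-1.4431  Neff=4.3227  idx=[4, 6, 7, 7, 8, 8, 8, 9, 9, 9]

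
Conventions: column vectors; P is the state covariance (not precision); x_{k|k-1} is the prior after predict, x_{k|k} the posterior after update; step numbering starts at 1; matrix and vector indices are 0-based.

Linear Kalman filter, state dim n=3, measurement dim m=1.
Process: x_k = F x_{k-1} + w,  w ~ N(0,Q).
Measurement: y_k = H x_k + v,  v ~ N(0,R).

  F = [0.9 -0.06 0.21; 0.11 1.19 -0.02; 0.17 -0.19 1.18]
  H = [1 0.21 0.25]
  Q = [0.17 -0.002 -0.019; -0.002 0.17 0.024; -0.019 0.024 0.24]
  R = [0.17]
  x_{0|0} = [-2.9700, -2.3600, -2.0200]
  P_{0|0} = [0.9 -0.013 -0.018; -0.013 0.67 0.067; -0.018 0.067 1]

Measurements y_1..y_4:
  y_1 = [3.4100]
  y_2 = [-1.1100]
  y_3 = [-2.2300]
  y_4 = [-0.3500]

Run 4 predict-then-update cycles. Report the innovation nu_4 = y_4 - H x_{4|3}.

step 1: x^-=[-2.9556, -3.0947, -2.4401]  P^-=[0.9384 0.0380 0.3493; 0.0380 1.1236 -0.0446; 0.3493 -0.0446 1.6462]  S=[1.4468]  K=[0.7145; 0.1816; 0.5194]  nu=[7.6255]  x^+=[2.4928, -1.7097, 1.5208]  P^+=[0.1998 -0.1498 -0.1876; -0.1498 1.0758 -0.1810; -0.1876 -0.1810 1.2558]
step 2: x^-=[2.6655, -1.7908, 2.5432]  P^-=[0.3409 -0.2702 0.1763; -0.2702 1.6666 -0.5509; 0.1763 -0.5509 2.0488]  S=[0.6293]  K=[0.5216; -0.0920; 0.9102]  nu=[-4.0352]  x^+=[0.5606, -1.4195, -1.1295]  P^+=[0.1697 -0.2400 -0.1225; -0.2400 1.6613 -0.4982; -0.1225 -0.4982 1.5275]
step 3: x^-=[0.3525, -1.6050, -0.9678]  P^-=[0.3730 -0.4914 0.3686; -0.4914 2.4867 -1.1450; 0.3686 -1.1450 2.6215]  S=[0.6741]  K=[0.5368; -0.3789; 1.1622]  nu=[-2.0035]  x^+=[-0.7231, -0.8458, -3.2963]  P^+=[0.1787 -0.3542 -0.0520; -0.3542 2.3899 -0.8482; -0.0520 -0.8482 1.7110]
step 4: x^-=[-1.2922, -1.0202, -3.8518]  P^-=[0.4387 -0.7524 0.5605; -0.7524 3.5051 -1.8185; 0.5605 -1.8185 3.0961]  S=[0.7301]  K=[0.5764; -0.6451; 1.3048]  nu=[2.1194]  x^+=[-0.0705, -2.3874, -1.0863]  P^+=[0.1961 -0.4809 0.0114; -0.4809 3.2012 -1.2039; 0.0114 -1.2039 1.8531]

innov = [2.1194]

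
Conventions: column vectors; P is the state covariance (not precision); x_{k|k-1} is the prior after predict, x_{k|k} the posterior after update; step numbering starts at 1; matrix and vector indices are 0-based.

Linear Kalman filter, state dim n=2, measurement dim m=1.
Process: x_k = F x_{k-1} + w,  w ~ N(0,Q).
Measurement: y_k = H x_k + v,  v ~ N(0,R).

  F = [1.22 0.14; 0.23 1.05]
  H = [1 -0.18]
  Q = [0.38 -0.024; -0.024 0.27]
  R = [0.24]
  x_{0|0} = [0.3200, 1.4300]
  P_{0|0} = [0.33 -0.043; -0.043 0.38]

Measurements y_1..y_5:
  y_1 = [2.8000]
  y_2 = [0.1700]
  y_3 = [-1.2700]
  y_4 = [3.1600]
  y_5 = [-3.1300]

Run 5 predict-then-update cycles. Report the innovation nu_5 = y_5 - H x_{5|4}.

step 1: x^-=[0.5906, 1.5751]  P^-=[0.8639 0.0680; 0.0680 0.6856]  S=[1.1017]  K=[0.7731; -0.0503]  nu=[2.4929]  x^+=[2.5179, 1.4497]  P^+=[0.2055 0.1108; 0.1108 0.6828]
step 2: x^-=[3.2747, 2.1013]  P^-=[0.7371 0.2796; 0.2796 1.0872]  S=[0.9117]  K=[0.7533; 0.0920]  nu=[-2.7265]  x^+=[1.2208, 1.8504]  P^+=[0.2197 0.2164; 0.2164 1.0795]
step 3: x^-=[1.7485, 2.2237]  P^-=[0.8022 0.4805; 0.4805 1.5763]  S=[0.9202]  K=[0.7777; 0.2138]  nu=[-2.6182]  x^+=[-0.2877, 1.6638]  P^+=[0.2456 0.3275; 0.3275 1.5342]
step 4: x^-=[-0.1180, 1.6808]  P^-=[0.8875 0.7005; 0.7005 2.1327]  S=[0.9444]  K=[0.8062; 0.3353]  nu=[3.5806]  x^+=[2.7687, 2.8813]  P^+=[0.2736 0.4452; 0.4452 2.0265]
step 5: x^-=[3.7812, 3.6621]  P^-=[0.9791 0.9354; 0.9354 2.7338]  S=[0.9709]  K=[0.8350; 0.4566]  nu=[-6.2520]  x^+=[-1.4392, 0.8077]  P^+=[0.3021 0.5652; 0.5652 2.5314]

innov = [-6.2520]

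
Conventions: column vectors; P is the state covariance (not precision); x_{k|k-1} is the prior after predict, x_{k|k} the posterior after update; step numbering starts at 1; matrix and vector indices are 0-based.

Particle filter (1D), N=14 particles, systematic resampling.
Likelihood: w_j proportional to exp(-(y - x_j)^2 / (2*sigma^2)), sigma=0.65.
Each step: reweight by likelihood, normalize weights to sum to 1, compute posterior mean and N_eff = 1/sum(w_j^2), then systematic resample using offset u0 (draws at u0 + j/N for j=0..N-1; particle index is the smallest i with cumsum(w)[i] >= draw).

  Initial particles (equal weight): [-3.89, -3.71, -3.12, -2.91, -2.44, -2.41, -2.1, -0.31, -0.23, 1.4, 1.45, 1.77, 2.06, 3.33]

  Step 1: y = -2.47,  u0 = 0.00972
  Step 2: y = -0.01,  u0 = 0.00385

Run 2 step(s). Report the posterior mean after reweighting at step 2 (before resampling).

post_mean = -2.2192

step 1: w=[0.0204, 0.0360, 0.1346, 0.1764, 0.2216, 0.2209, 0.1887, 0.0009, 0.0006, 0.0000, 0.0000, 0.0000, 0.0000, 0.0000]  mean=-2.6157  Neff=5.4216  idx=[0, 2, 2, 3, 3, 3, 4, 4, 4, 5, 5, 5, 6, 6]
step 2: w=[0.0000, 0.0006, 0.0006, 0.0027, 0.0027, 0.0027, 0.0524, 0.0524, 0.0524, 0.0623, 0.0623, 0.0623, 0.3233, 0.3233]  mean=-2.2192  Neff=4.3684  idx=[3, 7, 8, 9, 10, 12, 12, 12, 12, 12, 13, 13, 13, 13]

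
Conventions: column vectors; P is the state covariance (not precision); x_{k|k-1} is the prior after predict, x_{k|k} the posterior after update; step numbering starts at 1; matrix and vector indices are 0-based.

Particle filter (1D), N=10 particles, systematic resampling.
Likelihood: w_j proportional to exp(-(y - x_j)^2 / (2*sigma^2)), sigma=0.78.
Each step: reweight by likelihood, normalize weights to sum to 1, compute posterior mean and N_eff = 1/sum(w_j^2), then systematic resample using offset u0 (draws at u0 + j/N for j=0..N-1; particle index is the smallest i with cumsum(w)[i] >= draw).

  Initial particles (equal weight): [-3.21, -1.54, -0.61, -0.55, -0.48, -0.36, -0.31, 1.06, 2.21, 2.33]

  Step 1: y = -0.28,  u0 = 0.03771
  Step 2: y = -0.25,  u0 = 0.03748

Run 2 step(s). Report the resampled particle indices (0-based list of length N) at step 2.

step 1: w=[0.0002, 0.0509, 0.1716, 0.1768, 0.1816, 0.1867, 0.1875, 0.0429, 0.0011, 0.0007]  mean=-0.4437  Neff=5.9480  idx=[1, 2, 3, 3, 4, 4, 5, 5, 6, 6]
step 2: w=[0.0286, 0.1010, 0.1043, 0.1043, 0.1076, 0.1076, 0.1112, 0.1112, 0.1120, 0.1120]  mean=-0.4733  Neff=9.4526  idx=[1, 2, 3, 3, 4, 5, 6, 7, 8, 9]

resampled_idx = [1, 2, 3, 3, 4, 5, 6, 7, 8, 9]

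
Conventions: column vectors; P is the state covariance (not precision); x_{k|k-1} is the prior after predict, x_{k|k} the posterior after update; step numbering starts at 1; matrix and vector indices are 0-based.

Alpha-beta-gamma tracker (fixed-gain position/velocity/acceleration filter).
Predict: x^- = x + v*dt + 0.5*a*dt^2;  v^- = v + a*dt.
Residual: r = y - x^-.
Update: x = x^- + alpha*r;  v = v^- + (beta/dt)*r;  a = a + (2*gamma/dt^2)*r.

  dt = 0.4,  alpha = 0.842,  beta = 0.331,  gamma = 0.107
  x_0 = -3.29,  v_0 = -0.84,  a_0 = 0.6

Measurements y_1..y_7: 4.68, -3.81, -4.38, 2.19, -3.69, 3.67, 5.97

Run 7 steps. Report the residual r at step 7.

step 1: x_pred=-3.5780  r=8.2580  x^+=3.3752  v^+=6.2335  a^+=11.6451
step 2: x_pred=6.8002  r=-10.6102  x^+=-2.1336  v^+=2.1116  a^+=-2.5461
step 3: x_pred=-1.4927  r=-2.8873  x^+=-3.9238  v^+=-1.2962  a^+=-6.4080
step 4: x_pred=-4.9549  r=7.1449  x^+=1.0611  v^+=2.0531  a^+=3.1484
step 5: x_pred=2.1342  r=-5.8242  x^+=-2.7698  v^+=-1.5071  a^+=-4.6415
step 6: x_pred=-3.7439  r=7.4139  x^+=2.4986  v^+=2.7713  a^+=5.2747
step 7: x_pred=4.0291  r=1.9409  x^+=5.6633  v^+=6.4873  a^+=7.8706

resid = 1.9409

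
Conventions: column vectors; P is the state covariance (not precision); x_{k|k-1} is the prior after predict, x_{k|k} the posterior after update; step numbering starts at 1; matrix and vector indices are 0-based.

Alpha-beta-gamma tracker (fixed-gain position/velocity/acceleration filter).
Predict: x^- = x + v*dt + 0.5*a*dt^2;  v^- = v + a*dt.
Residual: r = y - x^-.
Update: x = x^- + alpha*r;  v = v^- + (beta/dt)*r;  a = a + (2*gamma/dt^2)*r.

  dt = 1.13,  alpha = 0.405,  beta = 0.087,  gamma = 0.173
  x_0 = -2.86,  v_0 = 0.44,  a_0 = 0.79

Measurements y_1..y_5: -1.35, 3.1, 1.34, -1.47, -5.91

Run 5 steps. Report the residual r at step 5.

resid = -13.5237

step 1: x_pred=-1.8584  r=0.5084  x^+=-1.6525  v^+=1.3718  a^+=0.9278
step 2: x_pred=0.4900  r=2.6100  x^+=1.5471  v^+=2.6212  a^+=1.6350
step 3: x_pred=5.5528  r=-4.2128  x^+=3.8466  v^+=4.1444  a^+=0.4934
step 4: x_pred=8.8448  r=-10.3148  x^+=4.6673  v^+=3.9078  a^+=-2.3015
step 5: x_pred=7.6137  r=-13.5237  x^+=2.1366  v^+=0.2659  a^+=-5.9660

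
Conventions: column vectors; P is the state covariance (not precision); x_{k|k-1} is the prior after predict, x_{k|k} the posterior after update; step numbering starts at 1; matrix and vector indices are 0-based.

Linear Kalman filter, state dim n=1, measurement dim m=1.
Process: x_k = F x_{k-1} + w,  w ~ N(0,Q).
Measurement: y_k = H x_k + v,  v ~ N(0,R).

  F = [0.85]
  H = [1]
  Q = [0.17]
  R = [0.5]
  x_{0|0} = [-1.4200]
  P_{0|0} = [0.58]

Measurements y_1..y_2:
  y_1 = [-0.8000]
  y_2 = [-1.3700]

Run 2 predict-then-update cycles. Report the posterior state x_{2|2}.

step 1: x^-=[-1.2070]  P^-=[0.5890]  S=[1.0890]  K=[0.5409]  nu=[0.4070]  x^+=[-0.9869]  P^+=[0.2704]
step 2: x^-=[-0.8388]  P^-=[0.3654]  S=[0.8654]  K=[0.4222]  nu=[-0.5312]  x^+=[-1.0631]  P^+=[0.2111]

x_post = [-1.0631]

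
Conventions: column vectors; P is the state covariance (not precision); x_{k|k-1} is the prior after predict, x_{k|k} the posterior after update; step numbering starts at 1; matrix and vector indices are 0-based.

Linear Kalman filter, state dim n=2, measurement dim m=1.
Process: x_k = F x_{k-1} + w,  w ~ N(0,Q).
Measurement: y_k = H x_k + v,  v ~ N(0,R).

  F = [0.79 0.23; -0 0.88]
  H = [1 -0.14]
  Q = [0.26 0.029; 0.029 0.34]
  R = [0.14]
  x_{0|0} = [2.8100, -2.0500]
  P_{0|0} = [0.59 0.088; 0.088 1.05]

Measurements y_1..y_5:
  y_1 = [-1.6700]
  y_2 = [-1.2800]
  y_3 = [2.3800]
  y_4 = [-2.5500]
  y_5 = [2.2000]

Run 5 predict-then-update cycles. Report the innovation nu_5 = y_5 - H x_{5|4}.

innov = [3.8515]

step 1: x^-=[1.7484, -1.8040]  P^-=[0.7157 0.3027; 0.3027 1.1531]  S=[0.7936]  K=[0.8485; 0.1780]  nu=[-3.6710]  x^+=[-1.3664, -2.4574]  P^+=[0.1444 0.1828; 0.1828 1.1280]
step 2: x^-=[-1.6447, -2.1625]  P^-=[0.4762 0.3844; 0.3844 1.2135]  S=[0.5324]  K=[0.7934; 0.4029]  nu=[0.0619]  x^+=[-1.5956, -2.1376]  P^+=[0.1411 0.2142; 0.2142 1.1271]
step 3: x^-=[-1.7521, -1.8811]  P^-=[0.4855 0.4060; 0.4060 1.2128]  S=[0.5356]  K=[0.8004; 0.4411]  nu=[3.8688]  x^+=[1.3443, -0.1746]  P^+=[0.1424 0.2170; 0.2170 1.1086]
step 4: x^-=[1.0218, -0.1537]  P^-=[0.4864 0.4042; 0.4042 1.1985]  S=[0.5367]  K=[0.8008; 0.4405]  nu=[-3.5933]  x^+=[-1.8558, -1.7366]  P^+=[0.1422 0.2149; 0.2149 1.0944]
step 5: x^-=[-1.8655, -1.5282]  P^-=[0.4847 0.3999; 0.3999 1.1875]  S=[0.5360]  K=[0.7998; 0.4359]  nu=[3.8515]  x^+=[1.2151, 0.1506]  P^+=[0.1418 0.2130; 0.2130 1.0856]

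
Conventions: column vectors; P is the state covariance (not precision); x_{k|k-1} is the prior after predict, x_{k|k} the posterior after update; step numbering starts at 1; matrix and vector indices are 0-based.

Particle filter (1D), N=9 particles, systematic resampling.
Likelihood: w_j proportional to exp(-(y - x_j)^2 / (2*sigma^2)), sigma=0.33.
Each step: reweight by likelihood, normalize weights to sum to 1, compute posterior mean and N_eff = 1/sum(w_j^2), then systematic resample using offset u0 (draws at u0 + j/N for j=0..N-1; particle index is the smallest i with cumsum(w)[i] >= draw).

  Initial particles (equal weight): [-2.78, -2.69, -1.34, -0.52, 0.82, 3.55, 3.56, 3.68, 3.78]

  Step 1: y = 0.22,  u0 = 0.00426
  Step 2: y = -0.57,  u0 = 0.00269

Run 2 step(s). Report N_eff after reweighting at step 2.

step 1: w=[0.0000, 0.0000, 0.0001, 0.2970, 0.7029, 0.0000, 0.0000, 0.0000, 0.0000]  mean=0.4218  Neff=1.7173  idx=[3, 3, 3, 4, 4, 4, 4, 4, 4]
step 2: w=[0.3332, 0.3332, 0.3332, 0.0000, 0.0000, 0.0000, 0.0000, 0.0000, 0.0000]  mean=-0.5196  Neff=3.0017  idx=[0, 0, 0, 1, 1, 1, 2, 2, 2]

N_eff = 3.0017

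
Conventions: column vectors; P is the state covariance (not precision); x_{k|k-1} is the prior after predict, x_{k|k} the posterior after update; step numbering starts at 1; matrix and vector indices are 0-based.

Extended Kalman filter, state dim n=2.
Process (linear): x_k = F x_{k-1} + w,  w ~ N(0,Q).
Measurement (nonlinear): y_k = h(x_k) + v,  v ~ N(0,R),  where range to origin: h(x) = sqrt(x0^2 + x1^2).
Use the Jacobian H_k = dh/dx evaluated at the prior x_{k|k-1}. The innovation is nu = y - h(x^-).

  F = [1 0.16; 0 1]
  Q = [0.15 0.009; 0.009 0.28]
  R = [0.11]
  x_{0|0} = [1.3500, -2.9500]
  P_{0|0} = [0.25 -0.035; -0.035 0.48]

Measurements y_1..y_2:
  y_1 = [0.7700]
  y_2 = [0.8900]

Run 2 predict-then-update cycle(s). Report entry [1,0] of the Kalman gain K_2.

step 1: x^-=[0.8780, -2.9500]  P^-=[0.4011 0.0508; 0.0508 0.7600]  H_jac=[0.2853 -0.9584]  S=[0.8130]  K=[0.0808; -0.8781]  nu=[-2.3079]  x^+=[0.6914, -0.9234]  P^+=[0.3958 0.1085; 0.1085 0.1331]
step 2: x^-=[0.5437, -0.9234]  P^-=[0.5839 0.1388; 0.1388 0.4131]  H_jac=[0.5074 -0.8617]  S=[0.4457]  K=[0.3964; -0.6407]  nu=[-0.1816]  x^+=[0.4717, -0.8071]  P^+=[0.5139 0.2520; 0.2520 0.2301]

K[1,0] = -0.6407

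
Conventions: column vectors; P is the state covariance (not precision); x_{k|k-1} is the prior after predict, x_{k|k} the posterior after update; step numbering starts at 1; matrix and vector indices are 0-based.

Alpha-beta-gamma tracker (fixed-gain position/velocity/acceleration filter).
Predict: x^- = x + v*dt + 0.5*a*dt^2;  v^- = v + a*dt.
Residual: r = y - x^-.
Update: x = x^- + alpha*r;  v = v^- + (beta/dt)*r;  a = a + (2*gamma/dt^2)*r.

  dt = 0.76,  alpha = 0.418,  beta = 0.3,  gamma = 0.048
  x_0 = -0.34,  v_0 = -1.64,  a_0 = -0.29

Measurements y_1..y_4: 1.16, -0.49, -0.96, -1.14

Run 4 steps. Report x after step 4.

x_post = -1.0885

step 1: x_pred=-1.6702  r=2.8302  x^+=-0.4871  v^+=-0.7432  a^+=0.1804
step 2: x_pred=-0.9999  r=0.5099  x^+=-0.7868  v^+=-0.4049  a^+=0.2651
step 3: x_pred=-1.0179  r=0.0579  x^+=-0.9937  v^+=-0.1805  a^+=0.2748
step 4: x_pred=-1.0515  r=-0.0885  x^+=-1.0885  v^+=-0.0066  a^+=0.2601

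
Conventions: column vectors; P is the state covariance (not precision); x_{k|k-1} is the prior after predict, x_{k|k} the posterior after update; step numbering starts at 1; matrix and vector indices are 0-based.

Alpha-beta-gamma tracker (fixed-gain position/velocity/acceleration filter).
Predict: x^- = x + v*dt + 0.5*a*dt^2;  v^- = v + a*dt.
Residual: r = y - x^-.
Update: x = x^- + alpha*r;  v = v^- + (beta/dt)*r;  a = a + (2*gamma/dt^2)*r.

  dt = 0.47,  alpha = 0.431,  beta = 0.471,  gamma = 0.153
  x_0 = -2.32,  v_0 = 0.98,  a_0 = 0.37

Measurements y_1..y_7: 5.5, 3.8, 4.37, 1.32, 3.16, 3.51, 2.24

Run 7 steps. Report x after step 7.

step 1: x_pred=-1.8185  r=7.3185  x^+=1.3358  v^+=8.4880  a^+=10.5079
step 2: x_pred=6.4857  r=-2.6857  x^+=5.3282  v^+=10.7353  a^+=6.7876
step 3: x_pred=11.1235  r=-6.7535  x^+=8.2127  v^+=7.1576  a^+=-2.5676
step 4: x_pred=11.2932  r=-9.9732  x^+=6.9948  v^+=-4.0436  a^+=-16.3829
step 5: x_pred=3.2848  r=-0.1248  x^+=3.2310  v^+=-11.8686  a^+=-16.5558
step 6: x_pred=-4.1758  r=7.6858  x^+=-0.8632  v^+=-11.9476  a^+=-5.9091
step 7: x_pred=-7.1313  r=9.3713  x^+=-3.0923  v^+=-5.3337  a^+=7.0724

x_post = -3.0923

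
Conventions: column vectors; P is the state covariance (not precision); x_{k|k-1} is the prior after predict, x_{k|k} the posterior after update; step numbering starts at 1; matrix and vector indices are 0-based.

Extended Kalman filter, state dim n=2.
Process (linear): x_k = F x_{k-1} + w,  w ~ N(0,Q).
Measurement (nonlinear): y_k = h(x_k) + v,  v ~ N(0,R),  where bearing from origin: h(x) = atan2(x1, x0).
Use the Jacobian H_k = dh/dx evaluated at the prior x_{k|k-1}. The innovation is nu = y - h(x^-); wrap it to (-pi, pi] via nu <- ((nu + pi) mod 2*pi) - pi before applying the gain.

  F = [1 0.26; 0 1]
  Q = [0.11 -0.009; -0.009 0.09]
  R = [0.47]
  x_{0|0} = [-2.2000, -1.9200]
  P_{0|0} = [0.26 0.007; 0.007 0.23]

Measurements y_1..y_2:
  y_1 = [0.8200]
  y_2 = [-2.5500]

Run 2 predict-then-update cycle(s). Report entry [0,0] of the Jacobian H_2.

H_jac[0,0] = 0.1086

step 1: x^-=[-2.6992, -1.9200]  P^-=[0.3892 0.0578; 0.0578 0.3200]  H_jac=[0.1750 -0.2460]  S=[0.4963]  K=[0.1086; -0.1382]  nu=[-2.9399]  x^+=[-3.0184, -1.5136]  P^+=[0.3833 0.0652; 0.0652 0.3105]
step 2: x^-=[-3.4119, -1.5136]  P^-=[0.5483 0.1370; 0.1370 0.4005]  H_jac=[0.1086 -0.2449]  S=[0.4932]  K=[0.0528; -0.1687]  nu=[0.1741]  x^+=[-3.4027, -1.5430]  P^+=[0.5469 0.1414; 0.1414 0.3865]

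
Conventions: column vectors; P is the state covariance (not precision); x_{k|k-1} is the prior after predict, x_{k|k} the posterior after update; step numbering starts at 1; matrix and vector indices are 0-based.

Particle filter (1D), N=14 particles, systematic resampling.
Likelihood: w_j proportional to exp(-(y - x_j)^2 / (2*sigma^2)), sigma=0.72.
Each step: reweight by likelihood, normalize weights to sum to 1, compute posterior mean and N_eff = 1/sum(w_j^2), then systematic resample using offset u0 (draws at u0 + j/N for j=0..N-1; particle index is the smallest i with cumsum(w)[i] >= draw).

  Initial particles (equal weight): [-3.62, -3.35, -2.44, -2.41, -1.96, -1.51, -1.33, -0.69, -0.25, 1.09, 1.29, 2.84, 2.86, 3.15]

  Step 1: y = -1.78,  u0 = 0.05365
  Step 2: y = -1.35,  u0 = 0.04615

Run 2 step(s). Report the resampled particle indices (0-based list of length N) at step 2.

step 1: w=[0.0083, 0.0201, 0.1423, 0.1477, 0.2099, 0.2019, 0.1782, 0.0689, 0.0227, 0.0001, 0.0000, 0.0000, 0.0000, 0.0000]  mean=-1.8068  Neff=6.0836  idx=[2, 2, 3, 3, 4, 4, 4, 5, 5, 5, 6, 6, 7, 8]
step 2: w=[0.0342, 0.0342, 0.0364, 0.0364, 0.0751, 0.0751, 0.0751, 0.1049, 0.1049, 0.1049, 0.1075, 0.1075, 0.0706, 0.0335]  mean=-1.6016  Neff=11.8910  idx=[1, 3, 4, 5, 6, 7, 8, 8, 9, 10, 10, 11, 12, 13]

resampled_idx = [1, 3, 4, 5, 6, 7, 8, 8, 9, 10, 10, 11, 12, 13]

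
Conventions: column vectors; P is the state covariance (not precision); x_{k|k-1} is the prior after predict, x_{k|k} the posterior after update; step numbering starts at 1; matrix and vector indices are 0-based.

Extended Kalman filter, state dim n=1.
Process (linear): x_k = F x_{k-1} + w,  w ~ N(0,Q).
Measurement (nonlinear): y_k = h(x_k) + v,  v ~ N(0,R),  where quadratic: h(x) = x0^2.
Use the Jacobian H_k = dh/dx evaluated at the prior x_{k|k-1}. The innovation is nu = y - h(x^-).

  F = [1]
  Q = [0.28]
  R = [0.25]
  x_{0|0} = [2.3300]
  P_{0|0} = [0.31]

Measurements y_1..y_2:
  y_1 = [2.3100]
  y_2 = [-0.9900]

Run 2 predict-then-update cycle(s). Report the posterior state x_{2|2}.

x_post = [0.6216]

step 1: x^-=[2.3300]  P^-=[0.5900]  H_jac=[4.6600]  S=[13.0622]  K=[0.2105]  nu=[-3.1189]  x^+=[1.6735]  P^+=[0.0113]
step 2: x^-=[1.6735]  P^-=[0.2913]  H_jac=[3.3470]  S=[3.5132]  K=[0.2775]  nu=[-3.7907]  x^+=[0.6216]  P^+=[0.0207]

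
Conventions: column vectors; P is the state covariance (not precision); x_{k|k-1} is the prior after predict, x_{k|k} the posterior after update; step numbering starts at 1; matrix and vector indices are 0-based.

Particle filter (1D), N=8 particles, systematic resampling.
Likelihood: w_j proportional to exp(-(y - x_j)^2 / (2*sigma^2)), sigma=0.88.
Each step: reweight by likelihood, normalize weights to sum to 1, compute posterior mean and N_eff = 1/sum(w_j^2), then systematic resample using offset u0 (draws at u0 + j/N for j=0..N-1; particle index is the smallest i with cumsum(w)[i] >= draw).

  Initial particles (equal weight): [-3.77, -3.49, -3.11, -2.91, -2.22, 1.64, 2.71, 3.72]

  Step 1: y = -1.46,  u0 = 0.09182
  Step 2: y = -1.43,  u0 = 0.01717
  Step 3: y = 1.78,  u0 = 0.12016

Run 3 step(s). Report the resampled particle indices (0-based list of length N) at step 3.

step 1: w=[0.0261, 0.0572, 0.1411, 0.2105, 0.5635, 0.0017, 0.0000, 0.0000]  mean=-2.5974  Neff=2.5929  idx=[2, 2, 3, 4, 4, 4, 4, 4]
step 2: w=[0.0414, 0.0414, 0.0622, 0.1710, 0.1710, 0.1710, 0.1710, 0.1710]  mean=-2.3365  Neff=6.5138  idx=[0, 2, 3, 4, 5, 5, 6, 7]
step 3: w=[0.0010, 0.0035, 0.1659, 0.1659, 0.1659, 0.1659, 0.1659, 0.1659]  mean=-2.2233  Neff=6.0534  idx=[2, 3, 4, 4, 5, 6, 7, 7]

resampled_idx = [2, 3, 4, 4, 5, 6, 7, 7]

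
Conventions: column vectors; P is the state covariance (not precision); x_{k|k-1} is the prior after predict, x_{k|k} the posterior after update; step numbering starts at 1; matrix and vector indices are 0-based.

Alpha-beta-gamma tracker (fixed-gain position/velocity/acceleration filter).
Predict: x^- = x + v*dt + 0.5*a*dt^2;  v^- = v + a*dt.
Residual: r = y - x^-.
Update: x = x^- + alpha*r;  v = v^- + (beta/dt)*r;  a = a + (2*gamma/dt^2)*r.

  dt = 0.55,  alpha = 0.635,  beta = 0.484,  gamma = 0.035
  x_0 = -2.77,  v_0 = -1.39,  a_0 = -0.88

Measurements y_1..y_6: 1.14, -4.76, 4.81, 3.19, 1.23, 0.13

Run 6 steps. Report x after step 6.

step 1: x_pred=-3.6676  r=4.8076  x^+=-0.6148  v^+=2.3567  a^+=0.2325
step 2: x_pred=0.7166  r=-5.4766  x^+=-2.7611  v^+=-2.3348  a^+=-1.0348
step 3: x_pred=-4.2017  r=9.0117  x^+=1.5207  v^+=5.0264  a^+=1.0506
step 4: x_pred=4.4441  r=-1.2541  x^+=3.6478  v^+=4.5005  a^+=0.7603
step 5: x_pred=6.2380  r=-5.0080  x^+=3.0579  v^+=0.5116  a^+=-0.3985
step 6: x_pred=3.2791  r=-3.1491  x^+=1.2794  v^+=-2.4787  a^+=-1.1273

x_post = 1.2794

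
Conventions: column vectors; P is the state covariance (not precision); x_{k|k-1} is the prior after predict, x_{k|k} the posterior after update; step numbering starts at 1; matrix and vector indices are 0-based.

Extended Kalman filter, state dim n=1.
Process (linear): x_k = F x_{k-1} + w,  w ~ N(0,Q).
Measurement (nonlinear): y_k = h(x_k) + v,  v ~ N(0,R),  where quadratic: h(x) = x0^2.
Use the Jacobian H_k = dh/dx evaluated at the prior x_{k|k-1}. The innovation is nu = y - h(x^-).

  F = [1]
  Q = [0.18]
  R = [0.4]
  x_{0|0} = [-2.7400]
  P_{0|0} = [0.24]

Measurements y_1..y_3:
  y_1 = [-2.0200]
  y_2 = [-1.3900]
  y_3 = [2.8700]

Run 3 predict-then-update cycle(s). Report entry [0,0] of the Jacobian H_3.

H_jac[0,0] = -0.4911

step 1: x^-=[-2.7400]  P^-=[0.4200]  H_jac=[-5.4800]  S=[13.0128]  K=[-0.1769]  nu=[-9.5276]  x^+=[-1.0548]  P^+=[0.0129]
step 2: x^-=[-1.0548]  P^-=[0.1929]  H_jac=[-2.1097]  S=[1.2586]  K=[-0.3234]  nu=[-2.5027]  x^+=[-0.2456]  P^+=[0.0613]
step 3: x^-=[-0.2456]  P^-=[0.2413]  H_jac=[-0.4911]  S=[0.4582]  K=[-0.2587]  nu=[2.8097]  x^+=[-0.9723]  P^+=[0.2107]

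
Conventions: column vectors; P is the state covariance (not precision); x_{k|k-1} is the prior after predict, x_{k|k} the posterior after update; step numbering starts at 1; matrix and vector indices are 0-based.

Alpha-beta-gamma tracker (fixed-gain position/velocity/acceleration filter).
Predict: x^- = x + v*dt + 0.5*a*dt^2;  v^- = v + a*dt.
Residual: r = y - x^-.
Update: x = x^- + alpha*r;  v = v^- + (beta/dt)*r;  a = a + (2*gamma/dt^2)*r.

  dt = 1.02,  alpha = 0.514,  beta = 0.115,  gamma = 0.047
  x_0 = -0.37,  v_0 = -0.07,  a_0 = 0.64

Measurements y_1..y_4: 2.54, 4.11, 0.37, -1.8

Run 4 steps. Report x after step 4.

step 1: x_pred=-0.1085  r=2.6485  x^+=1.2528  v^+=0.8814  a^+=0.8793
step 2: x_pred=2.6093  r=1.5007  x^+=3.3806  v^+=1.9475  a^+=1.0149
step 3: x_pred=5.8950  r=-5.5250  x^+=3.0552  v^+=2.3597  a^+=0.5157
step 4: x_pred=5.7304  r=-7.5304  x^+=1.8598  v^+=2.0367  a^+=-0.1647

x_post = 1.8598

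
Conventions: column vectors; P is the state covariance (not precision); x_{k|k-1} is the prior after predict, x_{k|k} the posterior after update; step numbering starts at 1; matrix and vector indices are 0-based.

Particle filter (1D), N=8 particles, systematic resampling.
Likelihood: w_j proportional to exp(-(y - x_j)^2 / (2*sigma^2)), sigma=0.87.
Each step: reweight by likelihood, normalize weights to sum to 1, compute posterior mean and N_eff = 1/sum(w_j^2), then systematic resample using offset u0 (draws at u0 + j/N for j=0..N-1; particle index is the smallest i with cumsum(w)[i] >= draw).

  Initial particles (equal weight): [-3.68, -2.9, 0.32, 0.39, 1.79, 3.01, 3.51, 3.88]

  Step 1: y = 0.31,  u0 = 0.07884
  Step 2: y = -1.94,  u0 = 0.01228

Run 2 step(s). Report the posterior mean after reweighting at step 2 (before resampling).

step 1: w=[0.0000, 0.0005, 0.4461, 0.4442, 0.1050, 0.0036, 0.0005, 0.0001]  mean=0.5155  Neff=2.4549  idx=[2, 2, 2, 3, 3, 3, 3, 4]
step 2: w=[0.1603, 0.1603, 0.1603, 0.1297, 0.1297, 0.1297, 0.1297, 0.0005]  mean=0.3570  Neff=6.9285  idx=[0, 0, 1, 2, 3, 4, 5, 6]

post_mean = 0.3570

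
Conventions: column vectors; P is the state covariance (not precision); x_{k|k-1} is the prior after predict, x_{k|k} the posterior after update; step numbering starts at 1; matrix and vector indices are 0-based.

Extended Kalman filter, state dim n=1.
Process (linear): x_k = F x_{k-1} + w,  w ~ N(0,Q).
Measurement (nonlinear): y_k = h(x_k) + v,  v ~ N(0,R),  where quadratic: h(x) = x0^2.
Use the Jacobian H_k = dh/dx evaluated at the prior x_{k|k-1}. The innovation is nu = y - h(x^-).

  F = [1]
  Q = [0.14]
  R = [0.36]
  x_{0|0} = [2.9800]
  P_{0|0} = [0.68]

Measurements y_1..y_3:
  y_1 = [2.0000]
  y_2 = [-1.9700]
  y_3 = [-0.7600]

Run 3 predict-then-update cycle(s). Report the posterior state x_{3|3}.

x_post = [0.2339]

step 1: x^-=[2.9800]  P^-=[0.8200]  H_jac=[5.9600]  S=[29.4877]  K=[0.1657]  nu=[-6.8804]  x^+=[1.8397]  P^+=[0.0100]
step 2: x^-=[1.8397]  P^-=[0.1500]  H_jac=[3.6793]  S=[2.3908]  K=[0.2309]  nu=[-5.3544]  x^+=[0.6035]  P^+=[0.0226]
step 3: x^-=[0.6035]  P^-=[0.1626]  H_jac=[1.2071]  S=[0.5969]  K=[0.3288]  nu=[-1.1243]  x^+=[0.2339]  P^+=[0.0981]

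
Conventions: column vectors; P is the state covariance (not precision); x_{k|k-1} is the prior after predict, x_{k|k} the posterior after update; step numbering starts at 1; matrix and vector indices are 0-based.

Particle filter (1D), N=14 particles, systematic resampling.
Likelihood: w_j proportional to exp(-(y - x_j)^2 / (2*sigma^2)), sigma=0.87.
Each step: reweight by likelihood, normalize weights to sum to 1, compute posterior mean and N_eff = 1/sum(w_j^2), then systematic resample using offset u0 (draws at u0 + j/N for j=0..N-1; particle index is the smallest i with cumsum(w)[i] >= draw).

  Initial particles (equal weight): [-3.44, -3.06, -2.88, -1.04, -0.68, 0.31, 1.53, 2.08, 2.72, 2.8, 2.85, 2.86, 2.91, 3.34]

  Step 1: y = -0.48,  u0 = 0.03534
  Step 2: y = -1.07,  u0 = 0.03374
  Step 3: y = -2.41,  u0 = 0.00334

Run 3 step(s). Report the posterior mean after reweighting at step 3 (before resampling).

step 1: w=[0.0012, 0.0048, 0.0087, 0.3159, 0.3785, 0.2573, 0.0269, 0.0051, 0.0004, 0.0003, 0.0003, 0.0002, 0.0002, 0.0000]  mean=-0.4938  Neff=3.2239  idx=[3, 3, 3, 3, 3, 4, 4, 4, 4, 4, 5, 5, 5, 5]
step 2: w=[0.0938, 0.0938, 0.0938, 0.0938, 0.0938, 0.0849, 0.0849, 0.0849, 0.0849, 0.0849, 0.0267, 0.0267, 0.0267, 0.0267]  mean=-0.7432  Neff=12.0707  idx=[0, 1, 1, 2, 3, 4, 4, 5, 6, 7, 8, 9, 9, 12]
step 3: w=[0.1010, 0.1010, 0.1010, 0.1010, 0.1010, 0.1010, 0.1010, 0.0483, 0.0483, 0.0483, 0.0483, 0.0483, 0.0483, 0.0026]  mean=-0.9320  Neff=11.6961  idx=[0, 0, 1, 2, 2, 3, 4, 4, 5, 6, 7, 8, 10, 11]

post_mean = -0.9320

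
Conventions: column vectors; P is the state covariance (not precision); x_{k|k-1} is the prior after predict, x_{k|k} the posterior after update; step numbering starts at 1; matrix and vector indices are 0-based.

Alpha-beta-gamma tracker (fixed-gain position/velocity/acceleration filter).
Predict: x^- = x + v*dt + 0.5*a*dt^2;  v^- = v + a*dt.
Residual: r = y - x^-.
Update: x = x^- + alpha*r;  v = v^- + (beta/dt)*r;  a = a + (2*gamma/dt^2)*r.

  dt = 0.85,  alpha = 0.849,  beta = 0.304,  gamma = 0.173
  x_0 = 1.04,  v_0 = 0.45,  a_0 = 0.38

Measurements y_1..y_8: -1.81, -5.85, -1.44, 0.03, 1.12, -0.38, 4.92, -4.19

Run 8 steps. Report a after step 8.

step 1: x_pred=1.5598  r=-3.3698  x^+=-1.3012  v^+=-0.4322  a^+=-1.2338
step 2: x_pred=-2.1142  r=-3.7358  x^+=-5.2859  v^+=-2.8170  a^+=-3.0228
step 3: x_pred=-8.7723  r=7.3323  x^+=-2.5472  v^+=-2.7640  a^+=0.4886
step 4: x_pred=-4.7201  r=4.7501  x^+=-0.6873  v^+=-0.6498  a^+=2.7634
step 5: x_pred=-0.2413  r=1.3613  x^+=0.9144  v^+=2.1859  a^+=3.4153
step 6: x_pred=4.0062  r=-4.3862  x^+=0.2823  v^+=3.5202  a^+=1.3148
step 7: x_pred=3.7494  r=1.1706  x^+=4.7432  v^+=5.0564  a^+=1.8753
step 8: x_pred=9.7186  r=-13.9086  x^+=-2.0898  v^+=1.6760  a^+=-4.7854

a_post = -4.7854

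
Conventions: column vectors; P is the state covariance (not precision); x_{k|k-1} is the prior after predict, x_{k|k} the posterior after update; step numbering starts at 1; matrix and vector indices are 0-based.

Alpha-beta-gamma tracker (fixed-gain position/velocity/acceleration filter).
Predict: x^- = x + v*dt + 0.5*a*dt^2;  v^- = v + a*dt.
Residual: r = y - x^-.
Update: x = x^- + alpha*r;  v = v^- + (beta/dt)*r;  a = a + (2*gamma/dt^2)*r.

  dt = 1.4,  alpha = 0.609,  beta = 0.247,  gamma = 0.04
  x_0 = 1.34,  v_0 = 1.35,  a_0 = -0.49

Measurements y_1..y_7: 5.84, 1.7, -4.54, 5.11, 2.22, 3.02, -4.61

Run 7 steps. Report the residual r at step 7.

resid = -4.5433

step 1: x_pred=2.7498  r=3.0902  x^+=4.6317  v^+=1.2092  a^+=-0.3639
step 2: x_pred=5.9680  r=-4.2680  x^+=3.3688  v^+=-0.0532  a^+=-0.5381
step 3: x_pred=2.7670  r=-7.3070  x^+=-1.6830  v^+=-2.0957  a^+=-0.8363
step 4: x_pred=-5.4365  r=10.5465  x^+=0.9863  v^+=-1.4058  a^+=-0.4058
step 5: x_pred=-1.3796  r=3.5996  x^+=0.8126  v^+=-1.3389  a^+=-0.2589
step 6: x_pred=-1.3157  r=4.3357  x^+=1.3247  v^+=-0.9365  a^+=-0.0820
step 7: x_pred=-0.0667  r=-4.5433  x^+=-2.8336  v^+=-1.8528  a^+=-0.2674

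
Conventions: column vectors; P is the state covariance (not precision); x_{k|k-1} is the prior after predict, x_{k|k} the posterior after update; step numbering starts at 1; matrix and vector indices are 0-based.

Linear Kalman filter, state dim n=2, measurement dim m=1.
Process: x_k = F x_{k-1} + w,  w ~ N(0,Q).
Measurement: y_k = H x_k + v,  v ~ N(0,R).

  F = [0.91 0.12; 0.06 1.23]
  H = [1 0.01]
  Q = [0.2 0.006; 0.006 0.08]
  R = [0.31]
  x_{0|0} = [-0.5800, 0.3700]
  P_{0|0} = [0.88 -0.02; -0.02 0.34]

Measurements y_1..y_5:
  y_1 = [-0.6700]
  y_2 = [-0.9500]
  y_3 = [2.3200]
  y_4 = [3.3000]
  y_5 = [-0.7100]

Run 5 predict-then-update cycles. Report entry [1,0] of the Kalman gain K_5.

step 1: x^-=[-0.4834, 0.4203]  P^-=[0.9293 0.0817; 0.0817 0.5946]  S=[1.2409]  K=[0.7495; 0.0706]  nu=[-0.1908]  x^+=[-0.6264, 0.4068]  P^+=[0.2322 0.0160; 0.0160 0.5884]
step 2: x^-=[-0.5212, 0.4628]  P^-=[0.4042 0.1236; 0.1236 0.9734]  S=[0.7168]  K=[0.5657; 0.1860]  nu=[-0.4334]  x^+=[-0.7664, 0.3822]  P^+=[0.1749 0.0482; 0.0482 0.9486]
step 3: x^-=[-0.6515, 0.4241]  P^-=[0.3690 0.2098; 0.2098 1.5229]  S=[0.6833]  K=[0.5431; 0.3293]  nu=[2.9673]  x^+=[0.9599, 1.4014]  P^+=[0.1675 0.0876; 0.0876 1.4488]
step 4: x^-=[1.0416, 1.7813]  P^-=[0.3787 0.3277; 0.3277 2.2854]  S=[0.6955]  K=[0.5492; 0.5040]  nu=[2.2405]  x^+=[2.2722, 2.9106]  P^+=[0.1689 0.1352; 0.1352 2.1087]
step 5: x^-=[2.4169, 3.7163]  P^-=[0.3998 0.4787; 0.4787 3.2909]  S=[0.7197]  K=[0.5621; 0.7109]  nu=[-3.1641]  x^+=[0.6383, 1.4668]  P^+=[0.1723 0.1911; 0.1911 2.9271]

K[1,0] = 0.7109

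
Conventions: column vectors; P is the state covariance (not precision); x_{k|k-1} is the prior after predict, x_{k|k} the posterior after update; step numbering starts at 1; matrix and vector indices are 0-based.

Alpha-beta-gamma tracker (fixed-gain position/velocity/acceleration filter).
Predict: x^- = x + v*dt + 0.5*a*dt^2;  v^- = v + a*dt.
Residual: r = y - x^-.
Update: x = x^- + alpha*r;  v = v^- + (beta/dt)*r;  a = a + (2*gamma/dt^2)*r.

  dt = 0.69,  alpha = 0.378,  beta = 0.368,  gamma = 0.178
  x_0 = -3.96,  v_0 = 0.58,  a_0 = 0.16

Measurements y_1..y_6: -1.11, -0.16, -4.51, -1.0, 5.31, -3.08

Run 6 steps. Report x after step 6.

x_post = -0.3675

step 1: x_pred=-3.5217  r=2.4117  x^+=-2.6101  v^+=1.9766  a^+=1.9633
step 2: x_pred=-0.7788  r=0.6188  x^+=-0.5449  v^+=3.6614  a^+=2.4261
step 3: x_pred=2.5590  r=-7.0690  x^+=-0.1131  v^+=1.5653  a^+=-2.8597
step 4: x_pred=0.2862  r=-1.2862  x^+=-0.2000  v^+=-1.0939  a^+=-3.8214
step 5: x_pred=-1.8645  r=7.1745  x^+=0.8475  v^+=0.0957  a^+=1.5432
step 6: x_pred=1.2809  r=-4.3609  x^+=-0.3675  v^+=-1.1653  a^+=-1.7176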